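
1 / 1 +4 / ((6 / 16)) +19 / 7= 302 / 21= 14.38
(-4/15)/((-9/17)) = 68/135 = 0.50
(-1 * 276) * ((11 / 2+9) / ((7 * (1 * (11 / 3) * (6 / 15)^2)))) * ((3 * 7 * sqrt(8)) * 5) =-2251125 * sqrt(2) / 11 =-289415.59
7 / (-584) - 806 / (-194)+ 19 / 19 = 291321 / 56648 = 5.14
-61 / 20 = -3.05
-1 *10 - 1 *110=-120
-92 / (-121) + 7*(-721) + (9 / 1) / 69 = -14043322 / 2783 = -5046.11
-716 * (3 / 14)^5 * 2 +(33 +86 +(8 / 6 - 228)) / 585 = -0.83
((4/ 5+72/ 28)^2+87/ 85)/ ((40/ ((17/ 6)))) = 258023/ 294000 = 0.88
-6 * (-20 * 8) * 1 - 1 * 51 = 909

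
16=16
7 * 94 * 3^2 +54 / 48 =47385 / 8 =5923.12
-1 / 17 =-0.06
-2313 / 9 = -257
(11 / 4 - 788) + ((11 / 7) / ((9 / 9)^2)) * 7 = -3097 / 4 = -774.25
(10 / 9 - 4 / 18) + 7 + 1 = 80 / 9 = 8.89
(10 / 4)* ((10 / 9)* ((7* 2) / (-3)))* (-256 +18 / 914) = 40944050 / 12339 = 3318.26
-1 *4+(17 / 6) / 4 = -79 / 24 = -3.29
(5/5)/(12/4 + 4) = 1/7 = 0.14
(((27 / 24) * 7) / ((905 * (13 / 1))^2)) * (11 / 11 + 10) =693 / 1107321800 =0.00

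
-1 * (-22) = 22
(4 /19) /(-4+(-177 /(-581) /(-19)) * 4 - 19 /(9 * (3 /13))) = -62748 /3937961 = -0.02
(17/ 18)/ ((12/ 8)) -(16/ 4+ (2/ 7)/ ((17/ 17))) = -691/ 189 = -3.66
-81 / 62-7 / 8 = -541 / 248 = -2.18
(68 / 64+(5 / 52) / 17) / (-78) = -1259 / 91936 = -0.01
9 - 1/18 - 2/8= 8.69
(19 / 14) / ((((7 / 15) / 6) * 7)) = 855 / 343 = 2.49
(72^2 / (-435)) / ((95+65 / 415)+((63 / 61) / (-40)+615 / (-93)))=-723239424 / 5372018203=-0.13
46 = 46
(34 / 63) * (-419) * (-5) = 1130.63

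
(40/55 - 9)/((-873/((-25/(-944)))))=2275/9065232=0.00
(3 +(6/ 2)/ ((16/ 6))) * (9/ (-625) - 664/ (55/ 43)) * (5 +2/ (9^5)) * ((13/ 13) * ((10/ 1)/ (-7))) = 1053765772453/ 68890500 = 15296.24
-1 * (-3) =3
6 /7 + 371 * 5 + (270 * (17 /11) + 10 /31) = 5426731 /2387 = 2273.45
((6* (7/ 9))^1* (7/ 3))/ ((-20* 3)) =-49/ 270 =-0.18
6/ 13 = 0.46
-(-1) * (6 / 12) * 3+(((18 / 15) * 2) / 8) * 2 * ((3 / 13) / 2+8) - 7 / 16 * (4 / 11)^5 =66645994 / 10468315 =6.37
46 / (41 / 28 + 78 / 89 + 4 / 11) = 1260952 / 74131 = 17.01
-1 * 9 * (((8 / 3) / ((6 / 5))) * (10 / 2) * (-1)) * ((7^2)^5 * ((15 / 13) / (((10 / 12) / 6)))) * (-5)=-15253663446000 / 13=-1173358726615.38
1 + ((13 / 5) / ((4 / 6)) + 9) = 139 / 10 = 13.90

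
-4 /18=-2 /9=-0.22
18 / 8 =9 / 4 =2.25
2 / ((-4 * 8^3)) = -1 / 1024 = -0.00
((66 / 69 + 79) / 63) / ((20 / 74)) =22681 / 4830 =4.70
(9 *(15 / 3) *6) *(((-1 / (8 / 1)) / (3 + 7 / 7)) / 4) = -135 / 64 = -2.11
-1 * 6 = -6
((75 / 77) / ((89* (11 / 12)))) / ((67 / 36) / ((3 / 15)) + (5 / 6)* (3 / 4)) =12960 / 10779769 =0.00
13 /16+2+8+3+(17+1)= 509 /16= 31.81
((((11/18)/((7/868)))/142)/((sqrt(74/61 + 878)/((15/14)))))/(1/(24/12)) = 1705 *sqrt(51118)/9995664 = 0.04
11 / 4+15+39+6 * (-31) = -517 / 4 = -129.25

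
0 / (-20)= 0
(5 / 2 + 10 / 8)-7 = -13 / 4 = -3.25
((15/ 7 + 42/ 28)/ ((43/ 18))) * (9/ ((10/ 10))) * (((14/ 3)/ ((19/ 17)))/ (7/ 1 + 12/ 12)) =23409/ 3268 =7.16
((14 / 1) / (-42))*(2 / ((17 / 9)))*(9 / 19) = -54 / 323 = -0.17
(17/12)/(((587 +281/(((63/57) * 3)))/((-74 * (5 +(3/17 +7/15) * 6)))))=-585081/423200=-1.38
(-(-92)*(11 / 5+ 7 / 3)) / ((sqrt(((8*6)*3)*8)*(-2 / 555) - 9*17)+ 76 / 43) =-11974362519280 / 4342021159011+ 6847867648*sqrt(2) / 4342021159011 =-2.76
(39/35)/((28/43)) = 1677/980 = 1.71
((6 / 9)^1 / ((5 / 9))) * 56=336 / 5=67.20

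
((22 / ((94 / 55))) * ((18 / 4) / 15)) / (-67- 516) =-33 / 4982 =-0.01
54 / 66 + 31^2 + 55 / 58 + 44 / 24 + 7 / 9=2771599 / 2871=965.38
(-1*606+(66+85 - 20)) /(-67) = 475 /67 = 7.09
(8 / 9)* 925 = 7400 / 9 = 822.22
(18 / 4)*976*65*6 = 1712880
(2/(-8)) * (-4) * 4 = 4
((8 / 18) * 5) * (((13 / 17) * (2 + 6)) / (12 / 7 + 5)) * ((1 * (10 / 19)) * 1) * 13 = 1892800 / 136629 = 13.85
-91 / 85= -1.07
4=4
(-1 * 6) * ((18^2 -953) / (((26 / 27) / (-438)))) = -22315662 / 13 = -1716589.38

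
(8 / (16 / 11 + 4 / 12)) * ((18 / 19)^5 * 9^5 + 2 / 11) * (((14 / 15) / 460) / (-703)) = -1374635428712 / 2362126639129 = -0.58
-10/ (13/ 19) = -190/ 13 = -14.62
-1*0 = 0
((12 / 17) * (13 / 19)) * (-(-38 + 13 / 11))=63180 / 3553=17.78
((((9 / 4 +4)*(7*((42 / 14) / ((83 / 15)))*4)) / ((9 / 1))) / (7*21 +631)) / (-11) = -875 / 710314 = -0.00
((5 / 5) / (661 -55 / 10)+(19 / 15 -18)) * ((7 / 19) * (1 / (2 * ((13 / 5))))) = -255913 / 215878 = -1.19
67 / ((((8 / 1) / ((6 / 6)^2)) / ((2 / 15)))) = 67 / 60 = 1.12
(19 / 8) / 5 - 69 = -2741 / 40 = -68.52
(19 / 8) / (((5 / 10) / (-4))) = -19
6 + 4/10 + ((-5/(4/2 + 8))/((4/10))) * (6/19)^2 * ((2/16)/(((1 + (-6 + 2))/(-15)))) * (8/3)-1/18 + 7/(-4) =285047/64980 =4.39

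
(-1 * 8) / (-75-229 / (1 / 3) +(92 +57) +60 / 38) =152 / 11617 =0.01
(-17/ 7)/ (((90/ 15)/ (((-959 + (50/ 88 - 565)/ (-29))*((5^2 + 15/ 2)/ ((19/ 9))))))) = 3974184435/ 678832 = 5854.44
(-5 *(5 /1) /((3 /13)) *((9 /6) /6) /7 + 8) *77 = 3817 /12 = 318.08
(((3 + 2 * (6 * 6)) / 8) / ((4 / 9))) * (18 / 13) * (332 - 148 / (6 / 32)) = -694575 / 52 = -13357.21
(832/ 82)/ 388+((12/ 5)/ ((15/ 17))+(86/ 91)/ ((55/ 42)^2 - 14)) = 2.67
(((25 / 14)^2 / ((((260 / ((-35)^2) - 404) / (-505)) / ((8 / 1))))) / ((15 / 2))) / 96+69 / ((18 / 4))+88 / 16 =148707625 / 7122816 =20.88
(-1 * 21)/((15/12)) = -84/5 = -16.80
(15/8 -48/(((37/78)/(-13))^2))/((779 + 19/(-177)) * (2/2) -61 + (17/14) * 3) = -489165537231/9790896340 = -49.96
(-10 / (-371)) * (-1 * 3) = -30 / 371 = -0.08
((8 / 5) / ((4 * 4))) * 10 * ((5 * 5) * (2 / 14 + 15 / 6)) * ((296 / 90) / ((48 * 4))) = 6845 / 6048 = 1.13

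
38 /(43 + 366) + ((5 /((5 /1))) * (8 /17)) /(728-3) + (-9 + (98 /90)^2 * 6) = -243950107 /136104975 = -1.79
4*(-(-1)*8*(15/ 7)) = 480/ 7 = 68.57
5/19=0.26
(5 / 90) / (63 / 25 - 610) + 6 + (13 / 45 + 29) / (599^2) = 980838335929 / 163473323610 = 6.00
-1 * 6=-6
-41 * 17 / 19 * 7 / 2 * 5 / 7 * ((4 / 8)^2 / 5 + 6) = -84337 / 152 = -554.85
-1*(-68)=68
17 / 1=17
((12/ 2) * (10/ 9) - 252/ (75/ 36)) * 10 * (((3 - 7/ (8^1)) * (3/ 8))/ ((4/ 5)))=-36431/ 32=-1138.47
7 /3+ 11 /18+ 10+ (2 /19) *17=5039 /342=14.73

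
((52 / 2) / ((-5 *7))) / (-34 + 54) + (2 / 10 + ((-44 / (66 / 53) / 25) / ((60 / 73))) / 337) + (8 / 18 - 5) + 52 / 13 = -1055714 / 2653875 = -0.40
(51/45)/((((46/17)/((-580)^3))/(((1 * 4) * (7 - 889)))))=6631154476800/23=288311064208.70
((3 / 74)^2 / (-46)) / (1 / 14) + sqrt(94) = -63 / 125948 + sqrt(94) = 9.69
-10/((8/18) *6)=-15/4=-3.75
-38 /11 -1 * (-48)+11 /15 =7471 /165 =45.28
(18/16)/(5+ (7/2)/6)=27/134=0.20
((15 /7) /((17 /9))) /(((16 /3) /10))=2025 /952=2.13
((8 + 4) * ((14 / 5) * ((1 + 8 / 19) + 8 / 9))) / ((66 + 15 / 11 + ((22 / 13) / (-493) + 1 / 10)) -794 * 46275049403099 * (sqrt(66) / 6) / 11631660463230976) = 203222746385828229171749903900151964512665600 * sqrt(66) / 22542581887589488734256645453833791028395259213 + 8680091092183461668282482671020529713015685120 / 7514193962529829578085548484611263676131753071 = 1.23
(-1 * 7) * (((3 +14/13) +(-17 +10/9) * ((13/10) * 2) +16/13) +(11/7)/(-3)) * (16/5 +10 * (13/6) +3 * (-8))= 149579/675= 221.60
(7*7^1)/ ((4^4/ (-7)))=-343/ 256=-1.34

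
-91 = -91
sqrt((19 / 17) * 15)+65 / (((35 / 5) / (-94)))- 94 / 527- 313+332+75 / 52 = -163551249 / 191828+sqrt(4845) / 17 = -848.50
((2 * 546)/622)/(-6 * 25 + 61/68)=-37128/3153229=-0.01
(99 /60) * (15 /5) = 99 /20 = 4.95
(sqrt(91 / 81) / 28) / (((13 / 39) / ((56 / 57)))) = 0.11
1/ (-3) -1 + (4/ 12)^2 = -11/ 9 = -1.22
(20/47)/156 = 0.00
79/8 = 9.88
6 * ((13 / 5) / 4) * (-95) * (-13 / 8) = 9633 / 16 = 602.06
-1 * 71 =-71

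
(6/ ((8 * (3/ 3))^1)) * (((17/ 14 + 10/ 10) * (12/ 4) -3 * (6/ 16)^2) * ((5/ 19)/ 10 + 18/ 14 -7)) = -12650193/ 476672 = -26.54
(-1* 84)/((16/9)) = -189/4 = -47.25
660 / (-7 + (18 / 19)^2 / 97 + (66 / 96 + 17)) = 123259840 / 1997697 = 61.70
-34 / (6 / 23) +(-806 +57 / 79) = -221740 / 237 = -935.61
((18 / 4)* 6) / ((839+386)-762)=27 / 463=0.06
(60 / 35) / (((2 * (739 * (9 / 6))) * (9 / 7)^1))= 4 / 6651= 0.00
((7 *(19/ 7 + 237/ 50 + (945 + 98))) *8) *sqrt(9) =4411908/ 25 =176476.32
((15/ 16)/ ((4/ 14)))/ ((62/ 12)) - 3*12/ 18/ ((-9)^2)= 24523/ 40176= 0.61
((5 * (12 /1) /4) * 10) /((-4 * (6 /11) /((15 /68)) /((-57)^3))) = 763921125 /272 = 2808533.55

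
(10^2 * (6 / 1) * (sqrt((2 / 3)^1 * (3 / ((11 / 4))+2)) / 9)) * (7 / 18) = 1400 * sqrt(561) / 891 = 37.22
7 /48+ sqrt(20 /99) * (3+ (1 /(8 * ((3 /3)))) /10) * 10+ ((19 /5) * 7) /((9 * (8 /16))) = 19.60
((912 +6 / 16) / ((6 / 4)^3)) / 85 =811 / 255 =3.18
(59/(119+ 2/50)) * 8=1475/372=3.97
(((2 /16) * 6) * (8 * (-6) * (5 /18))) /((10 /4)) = -4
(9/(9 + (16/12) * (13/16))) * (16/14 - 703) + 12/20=-2650479/4235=-625.85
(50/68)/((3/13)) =325/102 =3.19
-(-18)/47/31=18/1457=0.01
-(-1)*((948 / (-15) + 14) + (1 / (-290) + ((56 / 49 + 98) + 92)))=288137 / 2030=141.94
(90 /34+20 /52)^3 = 300763000 /10793861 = 27.86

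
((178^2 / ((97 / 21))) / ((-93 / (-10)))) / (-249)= -2217880 / 748743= -2.96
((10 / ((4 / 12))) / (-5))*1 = -6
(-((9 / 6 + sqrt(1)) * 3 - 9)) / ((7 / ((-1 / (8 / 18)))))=-27 / 56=-0.48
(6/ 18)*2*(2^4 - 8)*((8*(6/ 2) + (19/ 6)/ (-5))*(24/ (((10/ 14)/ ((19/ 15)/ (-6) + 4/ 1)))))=15865.24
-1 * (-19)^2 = -361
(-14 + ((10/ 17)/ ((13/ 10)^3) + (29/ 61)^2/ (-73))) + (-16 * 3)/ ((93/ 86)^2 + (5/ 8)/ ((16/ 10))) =-83351080330253699/ 1872899088266453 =-44.50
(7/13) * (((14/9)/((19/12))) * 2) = 784/741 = 1.06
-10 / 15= -2 / 3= -0.67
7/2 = 3.50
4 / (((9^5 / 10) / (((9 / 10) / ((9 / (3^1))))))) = 4 / 19683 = 0.00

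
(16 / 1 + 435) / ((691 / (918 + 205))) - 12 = 498181 / 691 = 720.96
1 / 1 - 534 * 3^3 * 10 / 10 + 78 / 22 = -158548 / 11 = -14413.45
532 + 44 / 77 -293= 1677 / 7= 239.57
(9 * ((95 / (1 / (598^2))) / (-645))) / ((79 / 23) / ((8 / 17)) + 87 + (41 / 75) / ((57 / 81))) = -1781511607200 / 357313703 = -4985.85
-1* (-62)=62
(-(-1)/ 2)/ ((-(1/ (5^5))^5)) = -298023223876953125/ 2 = -149011611938476562.50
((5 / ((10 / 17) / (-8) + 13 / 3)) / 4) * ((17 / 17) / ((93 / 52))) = 4420 / 26939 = 0.16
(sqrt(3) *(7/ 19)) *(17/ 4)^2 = 2023 *sqrt(3)/ 304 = 11.53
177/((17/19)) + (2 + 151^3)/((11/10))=585339003/187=3130155.10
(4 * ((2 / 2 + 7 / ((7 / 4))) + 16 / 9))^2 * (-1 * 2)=-119072 / 81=-1470.02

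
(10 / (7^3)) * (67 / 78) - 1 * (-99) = 1324658 / 13377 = 99.03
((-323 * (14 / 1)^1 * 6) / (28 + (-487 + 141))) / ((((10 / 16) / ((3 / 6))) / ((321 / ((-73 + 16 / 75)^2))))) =6532029000 / 1579436093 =4.14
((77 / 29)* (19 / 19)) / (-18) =-77 / 522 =-0.15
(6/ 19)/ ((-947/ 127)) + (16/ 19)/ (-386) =-154642/ 3472649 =-0.04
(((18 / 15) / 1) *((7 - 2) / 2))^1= 3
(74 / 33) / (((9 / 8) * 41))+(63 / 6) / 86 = 357541 / 2094444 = 0.17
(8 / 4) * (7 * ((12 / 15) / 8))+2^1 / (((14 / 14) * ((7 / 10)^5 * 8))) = 2.89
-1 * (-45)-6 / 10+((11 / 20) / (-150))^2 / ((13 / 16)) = 324675121 / 7312500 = 44.40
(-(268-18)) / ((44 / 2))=-125 / 11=-11.36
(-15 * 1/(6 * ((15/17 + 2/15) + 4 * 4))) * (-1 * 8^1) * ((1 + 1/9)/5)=3400/13017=0.26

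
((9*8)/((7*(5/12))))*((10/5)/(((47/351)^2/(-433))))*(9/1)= -829637505216/77315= -10730615.08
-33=-33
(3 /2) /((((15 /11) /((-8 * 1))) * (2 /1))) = -22 /5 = -4.40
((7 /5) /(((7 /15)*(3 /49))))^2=2401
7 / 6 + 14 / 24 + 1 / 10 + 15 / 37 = 1669 / 740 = 2.26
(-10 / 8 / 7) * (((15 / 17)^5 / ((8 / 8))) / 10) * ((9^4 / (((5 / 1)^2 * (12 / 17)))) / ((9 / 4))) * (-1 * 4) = 7381125 / 1169294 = 6.31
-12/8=-3/2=-1.50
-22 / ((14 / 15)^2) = -2475 / 98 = -25.26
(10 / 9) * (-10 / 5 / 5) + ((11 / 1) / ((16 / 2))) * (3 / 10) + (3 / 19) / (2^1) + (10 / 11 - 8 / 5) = -0.64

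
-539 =-539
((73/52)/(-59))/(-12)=73/36816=0.00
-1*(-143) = 143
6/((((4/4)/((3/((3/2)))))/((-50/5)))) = -120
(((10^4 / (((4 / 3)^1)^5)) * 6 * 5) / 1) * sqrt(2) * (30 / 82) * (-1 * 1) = -34171875 * sqrt(2) / 1312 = -36834.09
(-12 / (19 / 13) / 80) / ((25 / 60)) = -0.25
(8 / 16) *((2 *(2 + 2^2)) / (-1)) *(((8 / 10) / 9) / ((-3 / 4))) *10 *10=640 / 9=71.11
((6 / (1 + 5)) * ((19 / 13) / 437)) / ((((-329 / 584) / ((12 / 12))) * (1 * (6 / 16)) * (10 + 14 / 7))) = -1168 / 885339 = -0.00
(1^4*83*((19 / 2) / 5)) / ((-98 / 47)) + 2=-72159 / 980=-73.63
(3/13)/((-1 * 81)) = -1/351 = -0.00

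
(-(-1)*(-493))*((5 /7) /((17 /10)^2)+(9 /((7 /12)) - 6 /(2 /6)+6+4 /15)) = -3469328 /1785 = -1943.60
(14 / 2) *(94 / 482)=329 / 241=1.37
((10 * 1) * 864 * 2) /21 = 5760 /7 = 822.86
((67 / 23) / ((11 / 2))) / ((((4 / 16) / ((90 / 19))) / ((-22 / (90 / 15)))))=-16080 / 437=-36.80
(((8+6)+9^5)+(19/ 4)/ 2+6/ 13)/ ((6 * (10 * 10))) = 6142847/ 62400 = 98.44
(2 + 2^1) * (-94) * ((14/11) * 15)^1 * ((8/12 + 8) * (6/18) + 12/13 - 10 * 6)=173027680/429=403327.93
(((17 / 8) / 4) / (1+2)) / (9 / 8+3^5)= 17 / 23436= 0.00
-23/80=-0.29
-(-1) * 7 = 7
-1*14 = -14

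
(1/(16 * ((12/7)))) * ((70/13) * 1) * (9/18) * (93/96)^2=235445/2555904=0.09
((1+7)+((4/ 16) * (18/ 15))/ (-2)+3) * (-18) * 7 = -13671/ 10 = -1367.10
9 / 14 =0.64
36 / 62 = 18 / 31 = 0.58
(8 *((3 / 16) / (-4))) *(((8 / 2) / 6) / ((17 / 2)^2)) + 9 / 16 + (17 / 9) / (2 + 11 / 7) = 1131881 / 1040400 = 1.09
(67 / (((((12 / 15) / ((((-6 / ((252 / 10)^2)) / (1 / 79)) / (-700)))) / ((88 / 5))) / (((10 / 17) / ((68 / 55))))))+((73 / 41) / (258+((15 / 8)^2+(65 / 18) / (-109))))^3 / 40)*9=84474536358328789288367269813973 / 12551676682163021259581316040680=6.73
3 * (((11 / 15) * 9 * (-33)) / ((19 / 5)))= -3267 / 19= -171.95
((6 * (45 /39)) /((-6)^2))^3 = 125 /17576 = 0.01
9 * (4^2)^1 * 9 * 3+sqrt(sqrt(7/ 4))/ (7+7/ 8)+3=4 * sqrt(2) * 7^(1/ 4)/ 63+3891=3891.15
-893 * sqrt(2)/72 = -17.54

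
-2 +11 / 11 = -1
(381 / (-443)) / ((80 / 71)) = -27051 / 35440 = -0.76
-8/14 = -0.57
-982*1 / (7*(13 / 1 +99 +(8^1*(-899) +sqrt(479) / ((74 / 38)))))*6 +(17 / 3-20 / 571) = 4142076*sqrt(479) / 480360080767 +4731860264749169 / 822856818353871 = 5.75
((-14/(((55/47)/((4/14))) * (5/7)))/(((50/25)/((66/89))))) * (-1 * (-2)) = -3.55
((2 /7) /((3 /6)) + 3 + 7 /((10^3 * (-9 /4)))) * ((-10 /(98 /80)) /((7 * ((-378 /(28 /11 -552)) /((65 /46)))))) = -8831649944 /1033277553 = -8.55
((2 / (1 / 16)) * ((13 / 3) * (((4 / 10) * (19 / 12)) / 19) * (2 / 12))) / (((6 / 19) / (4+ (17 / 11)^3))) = 18.76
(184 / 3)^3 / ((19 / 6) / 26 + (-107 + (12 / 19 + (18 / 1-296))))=-6154749952 / 10250163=-600.45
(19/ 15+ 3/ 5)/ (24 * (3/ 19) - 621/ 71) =-37772/ 100305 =-0.38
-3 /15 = -1 /5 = -0.20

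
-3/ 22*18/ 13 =-0.19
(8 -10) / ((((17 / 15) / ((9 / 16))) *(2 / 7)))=-945 / 272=-3.47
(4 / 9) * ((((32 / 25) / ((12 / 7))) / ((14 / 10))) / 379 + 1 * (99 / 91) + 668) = 1384573292 / 4656015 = 297.37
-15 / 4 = -3.75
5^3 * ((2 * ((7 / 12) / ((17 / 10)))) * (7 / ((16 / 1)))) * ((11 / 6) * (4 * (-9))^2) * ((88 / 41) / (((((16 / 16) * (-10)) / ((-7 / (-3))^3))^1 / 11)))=-5592529250 / 2091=-2674571.62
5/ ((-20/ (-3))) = 3/ 4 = 0.75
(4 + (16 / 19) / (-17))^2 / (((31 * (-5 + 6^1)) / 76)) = 6512704 / 170221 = 38.26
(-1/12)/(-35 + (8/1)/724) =181/75996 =0.00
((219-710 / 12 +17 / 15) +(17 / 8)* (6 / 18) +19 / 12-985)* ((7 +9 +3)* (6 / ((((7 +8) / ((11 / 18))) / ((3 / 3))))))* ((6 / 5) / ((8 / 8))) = -20609281 / 4500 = -4579.84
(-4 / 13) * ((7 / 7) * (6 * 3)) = -72 / 13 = -5.54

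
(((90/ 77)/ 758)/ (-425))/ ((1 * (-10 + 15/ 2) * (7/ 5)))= 18/ 17363885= 0.00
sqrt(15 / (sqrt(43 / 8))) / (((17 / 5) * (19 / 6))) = 30 * sqrt(15) * 86^(3 / 4) / 13889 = 0.24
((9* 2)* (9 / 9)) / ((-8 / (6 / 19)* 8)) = -27 / 304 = -0.09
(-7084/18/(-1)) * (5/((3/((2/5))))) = 7084/27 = 262.37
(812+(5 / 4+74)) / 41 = 3549 / 164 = 21.64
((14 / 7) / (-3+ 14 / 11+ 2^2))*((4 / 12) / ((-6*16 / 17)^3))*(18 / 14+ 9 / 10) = -918731 / 258048000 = -0.00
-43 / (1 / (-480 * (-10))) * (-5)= 1032000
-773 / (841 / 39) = -30147 / 841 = -35.85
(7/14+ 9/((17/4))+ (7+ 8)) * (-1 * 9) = -5391/34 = -158.56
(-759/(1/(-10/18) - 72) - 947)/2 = -57608/123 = -468.36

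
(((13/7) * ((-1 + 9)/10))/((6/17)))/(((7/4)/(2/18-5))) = -77792/6615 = -11.76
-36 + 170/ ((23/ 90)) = 629.22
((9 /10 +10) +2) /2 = 129 /20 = 6.45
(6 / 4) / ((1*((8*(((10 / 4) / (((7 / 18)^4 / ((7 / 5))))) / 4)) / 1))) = 343 / 69984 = 0.00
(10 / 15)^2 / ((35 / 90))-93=-643 / 7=-91.86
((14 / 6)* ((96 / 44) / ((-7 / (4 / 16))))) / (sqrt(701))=-2* sqrt(701) / 7711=-0.01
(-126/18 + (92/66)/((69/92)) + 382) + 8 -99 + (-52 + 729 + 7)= 96016/99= 969.86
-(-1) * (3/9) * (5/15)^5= 1/729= 0.00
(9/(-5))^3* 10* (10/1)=-2916/5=-583.20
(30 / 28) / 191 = 15 / 2674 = 0.01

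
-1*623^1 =-623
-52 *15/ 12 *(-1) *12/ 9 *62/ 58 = 8060/ 87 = 92.64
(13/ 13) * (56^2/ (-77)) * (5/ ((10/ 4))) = -81.45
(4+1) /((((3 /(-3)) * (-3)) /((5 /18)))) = 25 /54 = 0.46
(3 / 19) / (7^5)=3 / 319333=0.00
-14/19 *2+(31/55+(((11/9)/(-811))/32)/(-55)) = -222122959/244078560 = -0.91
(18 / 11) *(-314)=-5652 / 11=-513.82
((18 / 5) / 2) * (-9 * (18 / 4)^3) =-59049 / 40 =-1476.22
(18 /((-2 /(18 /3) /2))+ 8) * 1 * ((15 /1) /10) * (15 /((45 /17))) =-850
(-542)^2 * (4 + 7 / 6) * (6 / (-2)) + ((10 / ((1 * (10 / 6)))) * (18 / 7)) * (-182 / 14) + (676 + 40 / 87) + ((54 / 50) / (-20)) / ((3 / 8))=-4552866.26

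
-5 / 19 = -0.26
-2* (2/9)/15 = -4/135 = -0.03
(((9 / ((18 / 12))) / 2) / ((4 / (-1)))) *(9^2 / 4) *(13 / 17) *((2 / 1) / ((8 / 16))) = -3159 / 68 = -46.46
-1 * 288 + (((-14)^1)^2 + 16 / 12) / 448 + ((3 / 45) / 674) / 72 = -1465242293 / 5095440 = -287.56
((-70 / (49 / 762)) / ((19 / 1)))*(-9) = 68580 / 133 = 515.64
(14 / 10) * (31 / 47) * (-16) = -3472 / 235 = -14.77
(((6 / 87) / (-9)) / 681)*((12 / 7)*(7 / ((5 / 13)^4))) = -0.01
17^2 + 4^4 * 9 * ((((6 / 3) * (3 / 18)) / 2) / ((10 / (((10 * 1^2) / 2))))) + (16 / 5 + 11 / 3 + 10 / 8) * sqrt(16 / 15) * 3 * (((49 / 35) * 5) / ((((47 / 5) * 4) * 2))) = 3409 * sqrt(15) / 5640 + 481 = 483.34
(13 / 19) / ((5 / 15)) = 39 / 19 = 2.05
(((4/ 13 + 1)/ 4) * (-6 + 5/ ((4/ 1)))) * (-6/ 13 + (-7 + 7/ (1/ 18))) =-497743/ 2704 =-184.08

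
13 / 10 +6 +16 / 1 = 233 / 10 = 23.30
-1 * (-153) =153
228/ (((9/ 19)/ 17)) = 24548/ 3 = 8182.67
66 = 66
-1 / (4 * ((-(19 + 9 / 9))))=1 / 80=0.01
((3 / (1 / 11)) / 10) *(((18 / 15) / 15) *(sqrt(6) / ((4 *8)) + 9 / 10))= 33 *sqrt(6) / 4000 + 297 / 1250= 0.26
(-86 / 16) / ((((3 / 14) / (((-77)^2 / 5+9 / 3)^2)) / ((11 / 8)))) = -3655668478 / 75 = -48742246.37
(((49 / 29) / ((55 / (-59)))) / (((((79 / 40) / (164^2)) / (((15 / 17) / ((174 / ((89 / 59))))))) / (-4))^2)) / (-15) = 1796931241851289600 / 85646963562567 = 20980.68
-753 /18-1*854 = -895.83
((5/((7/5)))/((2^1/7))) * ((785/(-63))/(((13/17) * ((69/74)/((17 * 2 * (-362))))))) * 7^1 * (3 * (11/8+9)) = 3152578427875/5382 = 585763364.53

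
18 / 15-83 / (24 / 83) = -34301 / 120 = -285.84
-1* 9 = -9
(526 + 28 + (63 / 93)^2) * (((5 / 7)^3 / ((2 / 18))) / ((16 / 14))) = 599439375 / 376712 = 1591.24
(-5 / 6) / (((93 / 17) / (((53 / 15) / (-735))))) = 901 / 1230390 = 0.00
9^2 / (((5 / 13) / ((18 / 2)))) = 9477 / 5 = 1895.40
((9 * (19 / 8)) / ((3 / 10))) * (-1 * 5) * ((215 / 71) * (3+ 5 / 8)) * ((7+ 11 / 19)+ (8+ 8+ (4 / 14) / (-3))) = -730274375 / 7952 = -91835.31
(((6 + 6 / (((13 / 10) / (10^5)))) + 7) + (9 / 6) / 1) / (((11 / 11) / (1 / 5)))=92310.59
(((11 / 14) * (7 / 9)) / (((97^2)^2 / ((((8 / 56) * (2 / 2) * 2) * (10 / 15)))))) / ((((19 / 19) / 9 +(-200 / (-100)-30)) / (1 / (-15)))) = 22 / 6999567602265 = 0.00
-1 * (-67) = 67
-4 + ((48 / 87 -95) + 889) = 22926 / 29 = 790.55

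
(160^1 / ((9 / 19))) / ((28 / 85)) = 64600 / 63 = 1025.40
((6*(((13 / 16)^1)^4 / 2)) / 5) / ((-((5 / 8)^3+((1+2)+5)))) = -28561 / 900480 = -0.03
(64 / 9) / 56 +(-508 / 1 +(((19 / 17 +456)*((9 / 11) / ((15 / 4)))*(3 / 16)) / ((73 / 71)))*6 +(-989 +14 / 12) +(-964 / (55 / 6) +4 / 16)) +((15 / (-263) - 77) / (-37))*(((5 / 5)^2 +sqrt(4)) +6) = -246502404746221 / 167375730060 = -1472.75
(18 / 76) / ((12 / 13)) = 39 / 152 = 0.26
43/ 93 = 0.46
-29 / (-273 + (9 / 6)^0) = 0.11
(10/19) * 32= 320/19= 16.84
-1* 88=-88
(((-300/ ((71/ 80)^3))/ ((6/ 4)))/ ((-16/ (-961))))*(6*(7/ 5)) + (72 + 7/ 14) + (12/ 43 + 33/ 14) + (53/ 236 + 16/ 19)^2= -312500564365201494165/ 2166071307556016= -144270.67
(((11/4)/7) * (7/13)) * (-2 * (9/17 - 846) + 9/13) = 4112361/11492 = 357.85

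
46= 46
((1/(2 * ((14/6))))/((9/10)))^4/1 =625/194481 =0.00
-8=-8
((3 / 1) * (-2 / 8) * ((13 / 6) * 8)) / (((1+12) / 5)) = -5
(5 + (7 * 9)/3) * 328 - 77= 8451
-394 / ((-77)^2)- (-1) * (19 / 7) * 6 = 16.22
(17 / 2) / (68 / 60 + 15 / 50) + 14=857 / 43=19.93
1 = 1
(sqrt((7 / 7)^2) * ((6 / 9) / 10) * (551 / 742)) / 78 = 551 / 868140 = 0.00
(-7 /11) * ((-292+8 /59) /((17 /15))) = 1808100 /11033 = 163.88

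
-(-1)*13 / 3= 4.33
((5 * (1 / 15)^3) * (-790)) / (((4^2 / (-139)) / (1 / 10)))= 10981 / 10800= 1.02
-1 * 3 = -3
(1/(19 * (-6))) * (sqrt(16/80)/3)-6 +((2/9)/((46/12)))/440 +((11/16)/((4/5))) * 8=26569/30360-sqrt(5)/1710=0.87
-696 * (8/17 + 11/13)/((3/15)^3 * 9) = -2813000/221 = -12728.51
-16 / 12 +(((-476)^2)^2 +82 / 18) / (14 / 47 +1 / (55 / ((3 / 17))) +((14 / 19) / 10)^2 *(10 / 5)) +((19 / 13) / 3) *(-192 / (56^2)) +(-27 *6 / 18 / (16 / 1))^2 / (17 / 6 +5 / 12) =114929905449810979022569 / 698354250048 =164572500907.54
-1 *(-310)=310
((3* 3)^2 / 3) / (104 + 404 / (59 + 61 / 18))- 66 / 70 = -3032877 / 4342240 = -0.70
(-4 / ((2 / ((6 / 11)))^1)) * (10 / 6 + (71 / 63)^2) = -46624 / 14553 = -3.20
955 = 955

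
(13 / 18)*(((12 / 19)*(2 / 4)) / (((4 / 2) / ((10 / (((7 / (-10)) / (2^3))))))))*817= -223600 / 21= -10647.62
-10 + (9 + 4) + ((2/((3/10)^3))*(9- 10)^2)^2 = 4002187/729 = 5489.97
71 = 71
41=41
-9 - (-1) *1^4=-8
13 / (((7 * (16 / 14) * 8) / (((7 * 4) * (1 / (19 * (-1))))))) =-0.30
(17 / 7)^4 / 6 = 5.80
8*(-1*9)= -72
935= 935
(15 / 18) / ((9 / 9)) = 5 / 6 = 0.83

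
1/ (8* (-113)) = -1/ 904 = -0.00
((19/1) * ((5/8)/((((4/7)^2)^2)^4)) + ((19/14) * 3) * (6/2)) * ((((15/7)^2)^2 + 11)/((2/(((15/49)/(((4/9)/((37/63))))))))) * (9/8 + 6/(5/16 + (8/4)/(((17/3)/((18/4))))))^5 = 858179437.50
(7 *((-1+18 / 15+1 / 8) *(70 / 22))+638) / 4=56781 / 352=161.31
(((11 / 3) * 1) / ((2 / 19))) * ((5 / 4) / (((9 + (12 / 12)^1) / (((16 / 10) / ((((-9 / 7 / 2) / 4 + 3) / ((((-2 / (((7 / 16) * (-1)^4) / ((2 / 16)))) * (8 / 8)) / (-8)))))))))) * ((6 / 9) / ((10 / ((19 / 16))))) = 0.01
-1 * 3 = -3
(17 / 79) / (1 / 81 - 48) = -1377 / 307073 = -0.00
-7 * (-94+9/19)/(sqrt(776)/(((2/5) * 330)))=410487 * sqrt(194)/1843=3102.24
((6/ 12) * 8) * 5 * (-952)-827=-19867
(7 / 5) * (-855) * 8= -9576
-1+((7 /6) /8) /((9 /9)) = -41 /48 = -0.85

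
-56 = -56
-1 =-1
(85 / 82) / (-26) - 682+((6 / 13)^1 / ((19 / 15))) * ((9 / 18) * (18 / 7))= -193263657 / 283556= -681.57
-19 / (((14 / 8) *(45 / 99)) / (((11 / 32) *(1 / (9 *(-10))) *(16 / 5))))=2299 / 7875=0.29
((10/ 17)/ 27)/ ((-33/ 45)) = -0.03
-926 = -926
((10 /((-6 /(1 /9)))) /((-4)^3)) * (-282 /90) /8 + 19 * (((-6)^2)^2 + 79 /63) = 24647.82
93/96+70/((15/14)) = 6365/96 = 66.30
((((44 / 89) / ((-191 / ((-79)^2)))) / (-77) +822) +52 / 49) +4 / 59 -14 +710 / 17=711054311370 / 835449853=851.10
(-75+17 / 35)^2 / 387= 6801664 / 474075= 14.35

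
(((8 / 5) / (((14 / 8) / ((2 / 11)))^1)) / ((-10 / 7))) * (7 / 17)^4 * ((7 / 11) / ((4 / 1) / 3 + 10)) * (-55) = 806736 / 78092135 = 0.01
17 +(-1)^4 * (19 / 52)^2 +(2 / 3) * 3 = 51737 / 2704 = 19.13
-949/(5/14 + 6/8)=-26572/31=-857.16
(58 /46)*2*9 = 522 /23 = 22.70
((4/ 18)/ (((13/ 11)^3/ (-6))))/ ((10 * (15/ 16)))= -42592/ 494325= -0.09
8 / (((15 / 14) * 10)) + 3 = 281 / 75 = 3.75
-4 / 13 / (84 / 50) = -50 / 273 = -0.18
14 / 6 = 7 / 3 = 2.33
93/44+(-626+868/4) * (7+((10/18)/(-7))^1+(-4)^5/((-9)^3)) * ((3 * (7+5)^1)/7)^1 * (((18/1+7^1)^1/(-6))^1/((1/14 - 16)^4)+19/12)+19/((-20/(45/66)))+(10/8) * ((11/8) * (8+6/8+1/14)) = -1148804497594059097289/41459538224877696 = -27709.05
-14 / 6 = -7 / 3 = -2.33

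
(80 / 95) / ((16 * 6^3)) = 1 / 4104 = 0.00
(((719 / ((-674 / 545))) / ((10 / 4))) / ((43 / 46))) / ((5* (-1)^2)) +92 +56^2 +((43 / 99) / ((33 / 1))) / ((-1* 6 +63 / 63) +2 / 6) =3510840794239 / 1104648930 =3178.24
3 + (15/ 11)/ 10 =69/ 22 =3.14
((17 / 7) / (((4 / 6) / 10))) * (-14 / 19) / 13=-510 / 247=-2.06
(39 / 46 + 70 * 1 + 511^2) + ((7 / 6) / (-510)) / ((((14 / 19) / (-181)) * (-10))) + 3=367657788703 / 1407600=261194.79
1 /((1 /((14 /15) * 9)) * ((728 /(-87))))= -1.00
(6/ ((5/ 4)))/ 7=24/ 35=0.69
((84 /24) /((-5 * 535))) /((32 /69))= -0.00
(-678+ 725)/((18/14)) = 329/9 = 36.56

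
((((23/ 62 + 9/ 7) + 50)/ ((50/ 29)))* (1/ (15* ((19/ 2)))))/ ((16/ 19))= 216717/ 868000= 0.25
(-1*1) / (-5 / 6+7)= -6 / 37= -0.16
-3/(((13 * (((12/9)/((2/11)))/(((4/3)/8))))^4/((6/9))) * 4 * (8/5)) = -5/1712789917696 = -0.00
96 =96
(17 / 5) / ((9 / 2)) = 0.76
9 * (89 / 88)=801 / 88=9.10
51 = 51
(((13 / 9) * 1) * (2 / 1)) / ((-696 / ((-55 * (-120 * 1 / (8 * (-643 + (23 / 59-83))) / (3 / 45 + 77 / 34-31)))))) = -17928625 / 108913495794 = -0.00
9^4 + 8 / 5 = 32813 / 5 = 6562.60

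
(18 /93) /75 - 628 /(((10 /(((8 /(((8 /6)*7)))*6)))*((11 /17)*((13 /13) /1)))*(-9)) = 55.46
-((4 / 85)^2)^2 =-0.00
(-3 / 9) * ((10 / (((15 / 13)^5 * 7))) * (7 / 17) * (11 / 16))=-0.07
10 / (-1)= -10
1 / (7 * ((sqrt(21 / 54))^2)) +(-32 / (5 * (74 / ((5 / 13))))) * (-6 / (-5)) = 0.33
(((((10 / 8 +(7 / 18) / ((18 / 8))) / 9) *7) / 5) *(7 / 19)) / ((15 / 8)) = 45178 / 1038825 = 0.04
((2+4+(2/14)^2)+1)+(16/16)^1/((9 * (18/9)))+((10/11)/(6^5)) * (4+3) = 14830331/2095632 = 7.08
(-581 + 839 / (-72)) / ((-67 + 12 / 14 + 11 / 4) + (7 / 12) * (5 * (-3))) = 298697 / 36360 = 8.21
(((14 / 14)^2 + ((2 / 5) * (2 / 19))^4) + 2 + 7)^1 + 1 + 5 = 1303210256 / 81450625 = 16.00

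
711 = 711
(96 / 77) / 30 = 16 / 385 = 0.04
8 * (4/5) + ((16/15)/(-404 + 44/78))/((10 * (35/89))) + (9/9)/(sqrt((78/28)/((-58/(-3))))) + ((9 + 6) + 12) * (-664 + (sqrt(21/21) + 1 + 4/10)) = -122919519528/6883625 + 2 * sqrt(2639)/39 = -17854.17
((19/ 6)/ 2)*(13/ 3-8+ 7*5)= 893/ 18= 49.61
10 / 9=1.11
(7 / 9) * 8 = 56 / 9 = 6.22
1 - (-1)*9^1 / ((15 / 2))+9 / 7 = 122 / 35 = 3.49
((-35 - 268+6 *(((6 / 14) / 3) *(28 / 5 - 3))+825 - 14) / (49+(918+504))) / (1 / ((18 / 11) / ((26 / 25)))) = 803610 / 1472471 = 0.55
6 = 6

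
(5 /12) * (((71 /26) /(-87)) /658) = -355 /17860752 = -0.00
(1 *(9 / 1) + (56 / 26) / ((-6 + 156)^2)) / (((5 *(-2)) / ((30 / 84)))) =-164533 / 511875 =-0.32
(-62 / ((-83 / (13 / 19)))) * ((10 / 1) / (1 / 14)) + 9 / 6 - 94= -66065 / 3154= -20.95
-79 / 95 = -0.83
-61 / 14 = -4.36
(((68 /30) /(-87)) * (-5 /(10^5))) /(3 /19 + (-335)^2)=323 /27826227900000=0.00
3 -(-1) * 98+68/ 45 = 4613/ 45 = 102.51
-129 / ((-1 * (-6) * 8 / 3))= -129 / 16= -8.06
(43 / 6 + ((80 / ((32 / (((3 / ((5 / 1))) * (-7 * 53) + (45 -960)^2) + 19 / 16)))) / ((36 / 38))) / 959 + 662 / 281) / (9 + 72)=358979059813 / 12572812224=28.55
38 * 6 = 228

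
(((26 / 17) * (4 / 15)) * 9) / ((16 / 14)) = 273 / 85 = 3.21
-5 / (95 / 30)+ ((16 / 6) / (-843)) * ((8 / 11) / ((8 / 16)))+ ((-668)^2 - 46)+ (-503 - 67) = 235530173086 / 528561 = 445606.42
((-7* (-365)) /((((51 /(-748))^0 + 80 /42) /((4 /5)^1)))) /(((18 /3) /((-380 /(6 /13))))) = -17670380 /183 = -96559.45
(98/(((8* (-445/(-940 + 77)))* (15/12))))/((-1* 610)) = -42287/1357250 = -0.03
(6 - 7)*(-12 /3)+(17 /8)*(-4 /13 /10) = 1023 /260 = 3.93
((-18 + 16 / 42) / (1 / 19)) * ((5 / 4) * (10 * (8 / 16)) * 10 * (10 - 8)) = -878750 / 21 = -41845.24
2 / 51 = 0.04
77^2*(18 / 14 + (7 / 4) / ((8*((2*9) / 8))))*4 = 590359 / 18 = 32797.72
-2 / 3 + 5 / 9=-1 / 9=-0.11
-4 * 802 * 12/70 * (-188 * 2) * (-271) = -1961294208/35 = -56036977.37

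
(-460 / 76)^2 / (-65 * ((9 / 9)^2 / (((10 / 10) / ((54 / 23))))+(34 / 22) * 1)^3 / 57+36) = -642507939975 / 548871985199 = -1.17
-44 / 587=-0.07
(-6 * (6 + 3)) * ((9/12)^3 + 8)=-14553/32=-454.78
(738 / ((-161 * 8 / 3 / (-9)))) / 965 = 9963 / 621460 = 0.02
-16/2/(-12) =2/3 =0.67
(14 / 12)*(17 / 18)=119 / 108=1.10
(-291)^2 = 84681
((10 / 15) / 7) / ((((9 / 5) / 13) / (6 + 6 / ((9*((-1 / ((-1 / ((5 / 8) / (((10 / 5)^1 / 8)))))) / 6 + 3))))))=4.26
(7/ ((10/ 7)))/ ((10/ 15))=147/ 20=7.35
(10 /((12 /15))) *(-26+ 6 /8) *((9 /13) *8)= -22725 /13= -1748.08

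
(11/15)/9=11/135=0.08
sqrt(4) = 2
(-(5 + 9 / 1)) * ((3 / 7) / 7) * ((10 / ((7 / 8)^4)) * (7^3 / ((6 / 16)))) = -655360 / 49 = -13374.69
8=8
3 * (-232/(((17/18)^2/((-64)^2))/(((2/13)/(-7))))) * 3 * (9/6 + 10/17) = 196740513792/447083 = 440053.67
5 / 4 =1.25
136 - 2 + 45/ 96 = 4303/ 32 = 134.47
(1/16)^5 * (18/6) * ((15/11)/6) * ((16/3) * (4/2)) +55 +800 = 616366085/720896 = 855.00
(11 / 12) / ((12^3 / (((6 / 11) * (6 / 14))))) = 1 / 8064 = 0.00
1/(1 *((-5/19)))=-19/5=-3.80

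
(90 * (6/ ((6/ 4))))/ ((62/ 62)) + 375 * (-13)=-4515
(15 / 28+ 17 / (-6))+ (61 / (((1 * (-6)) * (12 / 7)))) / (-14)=-1.87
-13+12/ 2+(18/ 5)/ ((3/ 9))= 3.80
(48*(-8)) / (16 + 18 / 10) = -1920 / 89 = -21.57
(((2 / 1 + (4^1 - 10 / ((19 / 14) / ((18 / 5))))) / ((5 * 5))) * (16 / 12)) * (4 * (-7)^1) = 2912 / 95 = 30.65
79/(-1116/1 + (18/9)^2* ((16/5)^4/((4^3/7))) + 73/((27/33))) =-444375/5517577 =-0.08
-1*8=-8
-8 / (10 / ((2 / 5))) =-0.32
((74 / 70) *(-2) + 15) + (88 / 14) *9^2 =522.03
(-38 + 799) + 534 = 1295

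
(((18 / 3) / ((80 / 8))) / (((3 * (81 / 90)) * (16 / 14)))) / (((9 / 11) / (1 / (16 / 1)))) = 77 / 5184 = 0.01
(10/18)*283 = 1415/9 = 157.22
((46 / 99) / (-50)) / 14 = -23 / 34650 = -0.00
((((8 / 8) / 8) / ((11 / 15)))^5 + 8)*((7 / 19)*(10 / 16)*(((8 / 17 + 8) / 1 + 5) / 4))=338387791442785 / 54546370920448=6.20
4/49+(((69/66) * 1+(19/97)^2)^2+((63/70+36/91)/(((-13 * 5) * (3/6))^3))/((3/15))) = 1.26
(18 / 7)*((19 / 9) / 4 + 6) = 235 / 14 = 16.79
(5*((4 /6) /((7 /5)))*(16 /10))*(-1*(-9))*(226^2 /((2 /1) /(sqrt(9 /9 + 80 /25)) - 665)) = -4891037760 /1857341 - 4903296*sqrt(105) /13001387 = -2637.22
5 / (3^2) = 0.56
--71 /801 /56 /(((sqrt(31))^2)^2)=71 /43106616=0.00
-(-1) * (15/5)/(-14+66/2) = 3/19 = 0.16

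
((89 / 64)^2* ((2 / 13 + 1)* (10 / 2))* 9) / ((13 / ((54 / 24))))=48120075 / 2768896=17.38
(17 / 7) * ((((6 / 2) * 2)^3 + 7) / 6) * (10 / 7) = 18955 / 147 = 128.95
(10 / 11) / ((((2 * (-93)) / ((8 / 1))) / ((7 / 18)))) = -140 / 9207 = -0.02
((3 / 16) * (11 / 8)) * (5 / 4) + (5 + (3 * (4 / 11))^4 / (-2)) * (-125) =-4019152235 / 7496192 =-536.16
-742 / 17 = -43.65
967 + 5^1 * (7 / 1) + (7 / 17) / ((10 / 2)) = 85177 / 85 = 1002.08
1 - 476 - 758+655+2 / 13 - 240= -10632 / 13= -817.85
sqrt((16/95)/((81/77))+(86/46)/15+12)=sqrt(190026391)/3933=3.50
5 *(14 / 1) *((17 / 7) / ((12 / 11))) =935 / 6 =155.83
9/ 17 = 0.53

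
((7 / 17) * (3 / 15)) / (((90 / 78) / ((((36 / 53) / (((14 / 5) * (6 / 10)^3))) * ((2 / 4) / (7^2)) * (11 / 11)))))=325 / 397341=0.00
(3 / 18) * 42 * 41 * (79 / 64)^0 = 287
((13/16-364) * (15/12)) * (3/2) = -87165/128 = -680.98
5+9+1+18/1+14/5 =179/5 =35.80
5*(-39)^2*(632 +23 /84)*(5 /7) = 3434601.66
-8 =-8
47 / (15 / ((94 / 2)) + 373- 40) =2209 / 15666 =0.14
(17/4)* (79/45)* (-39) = -17459/60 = -290.98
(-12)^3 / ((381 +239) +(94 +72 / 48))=-128 / 53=-2.42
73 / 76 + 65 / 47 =8371 / 3572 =2.34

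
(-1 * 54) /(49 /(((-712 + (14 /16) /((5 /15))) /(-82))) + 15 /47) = -14403150 /1595893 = -9.03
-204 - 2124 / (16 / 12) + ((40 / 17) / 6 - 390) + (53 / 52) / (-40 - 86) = -243554029 / 111384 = -2186.62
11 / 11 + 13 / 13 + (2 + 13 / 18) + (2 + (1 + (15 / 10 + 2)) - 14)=-25 / 9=-2.78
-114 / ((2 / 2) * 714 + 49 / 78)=-8892 / 55741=-0.16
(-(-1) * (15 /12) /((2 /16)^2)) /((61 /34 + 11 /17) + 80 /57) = 155040 /7451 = 20.81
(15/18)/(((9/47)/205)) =48175/54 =892.13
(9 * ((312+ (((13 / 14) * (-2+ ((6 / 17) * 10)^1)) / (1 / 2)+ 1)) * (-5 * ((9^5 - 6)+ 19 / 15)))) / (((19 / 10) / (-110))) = 109849348752000 / 2261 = 48584409001.33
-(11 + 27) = -38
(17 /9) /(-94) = -17 /846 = -0.02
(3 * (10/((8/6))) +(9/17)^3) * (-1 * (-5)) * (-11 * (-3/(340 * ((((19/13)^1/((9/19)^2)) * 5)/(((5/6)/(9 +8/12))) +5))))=7733146707/269329834616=0.03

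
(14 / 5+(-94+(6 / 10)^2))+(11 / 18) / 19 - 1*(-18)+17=-477157 / 8550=-55.81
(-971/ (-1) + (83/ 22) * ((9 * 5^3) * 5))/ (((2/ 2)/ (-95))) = -46382515/ 22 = -2108296.14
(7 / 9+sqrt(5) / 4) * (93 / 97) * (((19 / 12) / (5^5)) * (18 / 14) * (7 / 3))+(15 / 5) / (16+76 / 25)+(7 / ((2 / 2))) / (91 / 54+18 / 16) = 1767 * sqrt(5) / 4850000+348092606767 / 131373768750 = 2.65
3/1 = 3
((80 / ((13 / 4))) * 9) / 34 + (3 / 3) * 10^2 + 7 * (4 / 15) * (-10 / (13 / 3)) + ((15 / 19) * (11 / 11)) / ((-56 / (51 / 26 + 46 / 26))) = 48042529 / 470288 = 102.16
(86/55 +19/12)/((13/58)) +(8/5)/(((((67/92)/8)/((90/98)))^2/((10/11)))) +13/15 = 2511380075213/15412667270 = 162.94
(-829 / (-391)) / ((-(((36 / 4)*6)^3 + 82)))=-829 / 61600486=-0.00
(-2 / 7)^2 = 4 / 49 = 0.08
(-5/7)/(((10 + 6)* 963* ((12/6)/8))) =-5/26964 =-0.00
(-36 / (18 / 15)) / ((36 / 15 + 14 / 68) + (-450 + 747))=-5100 / 50933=-0.10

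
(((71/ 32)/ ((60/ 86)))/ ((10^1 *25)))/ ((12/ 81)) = 27477/ 320000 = 0.09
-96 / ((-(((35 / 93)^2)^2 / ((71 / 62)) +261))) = 16447491936 / 44719619951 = 0.37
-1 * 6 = -6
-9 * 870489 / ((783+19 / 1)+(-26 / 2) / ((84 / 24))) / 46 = -54840807 / 257048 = -213.35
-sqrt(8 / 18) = -2 / 3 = -0.67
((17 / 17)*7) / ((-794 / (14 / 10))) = -0.01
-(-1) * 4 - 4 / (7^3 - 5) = 674 / 169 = 3.99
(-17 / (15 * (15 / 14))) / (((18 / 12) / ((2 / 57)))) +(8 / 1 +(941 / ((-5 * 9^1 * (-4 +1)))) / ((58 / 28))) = 12653182 / 1115775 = 11.34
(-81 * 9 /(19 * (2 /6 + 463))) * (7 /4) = -15309 /105640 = -0.14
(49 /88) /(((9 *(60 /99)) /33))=539 /160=3.37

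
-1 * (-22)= 22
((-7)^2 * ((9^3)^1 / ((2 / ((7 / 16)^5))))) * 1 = 600362847 / 2097152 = 286.28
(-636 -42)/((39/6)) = -1356/13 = -104.31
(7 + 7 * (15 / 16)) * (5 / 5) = 217 / 16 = 13.56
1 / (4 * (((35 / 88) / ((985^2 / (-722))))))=-2134495 / 2527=-844.68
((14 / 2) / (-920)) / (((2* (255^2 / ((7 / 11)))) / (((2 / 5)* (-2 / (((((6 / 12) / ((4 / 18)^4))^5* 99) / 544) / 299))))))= 170993385472 / 1266046091119805191272635625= 0.00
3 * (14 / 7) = 6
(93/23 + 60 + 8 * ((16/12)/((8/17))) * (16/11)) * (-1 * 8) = -589064/759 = -776.11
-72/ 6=-12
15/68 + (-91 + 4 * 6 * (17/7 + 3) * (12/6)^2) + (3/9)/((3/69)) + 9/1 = 638359/1428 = 447.03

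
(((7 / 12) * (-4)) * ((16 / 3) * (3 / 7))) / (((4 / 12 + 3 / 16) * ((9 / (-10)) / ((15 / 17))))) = 512 / 51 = 10.04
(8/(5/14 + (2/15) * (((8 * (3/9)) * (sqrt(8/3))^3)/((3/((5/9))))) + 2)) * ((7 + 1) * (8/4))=94281884928/1710527635 - 4682022912 * sqrt(6)/1710527635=48.41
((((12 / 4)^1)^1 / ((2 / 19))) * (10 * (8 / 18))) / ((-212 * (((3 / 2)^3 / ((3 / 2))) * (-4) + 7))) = 95 / 318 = 0.30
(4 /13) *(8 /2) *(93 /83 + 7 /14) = 2152 /1079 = 1.99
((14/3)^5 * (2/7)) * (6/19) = 307328/1539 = 199.69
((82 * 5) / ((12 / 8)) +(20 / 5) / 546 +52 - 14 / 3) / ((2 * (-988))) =-10943 / 67431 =-0.16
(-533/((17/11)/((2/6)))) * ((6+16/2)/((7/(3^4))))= -18623.65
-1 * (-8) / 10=4 / 5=0.80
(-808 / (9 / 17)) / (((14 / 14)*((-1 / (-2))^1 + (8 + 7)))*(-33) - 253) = 27472 / 13761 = 2.00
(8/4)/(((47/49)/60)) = 125.11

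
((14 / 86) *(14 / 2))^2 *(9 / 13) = 21609 / 24037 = 0.90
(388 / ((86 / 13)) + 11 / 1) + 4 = 3167 / 43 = 73.65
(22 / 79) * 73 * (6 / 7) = 9636 / 553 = 17.42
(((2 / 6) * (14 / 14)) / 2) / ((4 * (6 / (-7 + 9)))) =1 / 72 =0.01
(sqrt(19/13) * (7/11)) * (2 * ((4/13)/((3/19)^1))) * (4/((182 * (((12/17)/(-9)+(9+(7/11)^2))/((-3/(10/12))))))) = -511632 * sqrt(247)/316115345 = -0.03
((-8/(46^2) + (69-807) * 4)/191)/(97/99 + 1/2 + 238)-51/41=-257016429393/196429616783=-1.31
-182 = -182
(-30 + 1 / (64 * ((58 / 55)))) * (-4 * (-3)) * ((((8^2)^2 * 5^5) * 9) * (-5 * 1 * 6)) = 36062820000000 / 29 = 1243545517241.38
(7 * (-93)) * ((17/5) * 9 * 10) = -199206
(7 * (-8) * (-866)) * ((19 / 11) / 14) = 65816 / 11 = 5983.27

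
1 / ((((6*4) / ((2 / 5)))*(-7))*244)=-1 / 102480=-0.00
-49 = -49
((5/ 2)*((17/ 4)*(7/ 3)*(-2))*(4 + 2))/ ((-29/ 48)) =14280/ 29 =492.41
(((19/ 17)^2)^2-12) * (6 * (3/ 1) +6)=-20926344/ 83521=-250.55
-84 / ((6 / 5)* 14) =-5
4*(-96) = -384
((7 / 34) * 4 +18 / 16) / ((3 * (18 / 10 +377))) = 1325 / 772752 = 0.00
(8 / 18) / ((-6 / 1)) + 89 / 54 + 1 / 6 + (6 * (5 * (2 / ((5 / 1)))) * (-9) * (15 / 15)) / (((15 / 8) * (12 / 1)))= -413 / 135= -3.06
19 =19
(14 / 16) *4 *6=21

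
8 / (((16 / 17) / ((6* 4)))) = 204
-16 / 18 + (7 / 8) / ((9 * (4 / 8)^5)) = 20 / 9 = 2.22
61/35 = 1.74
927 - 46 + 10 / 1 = 891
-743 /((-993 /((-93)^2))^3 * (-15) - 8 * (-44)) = -5934737114847 /2811792984863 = -2.11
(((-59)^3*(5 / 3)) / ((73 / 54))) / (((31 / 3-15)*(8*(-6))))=-9242055 / 8176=-1130.39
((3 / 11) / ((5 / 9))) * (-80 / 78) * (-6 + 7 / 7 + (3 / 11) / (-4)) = 4014 / 1573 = 2.55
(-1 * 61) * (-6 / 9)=122 / 3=40.67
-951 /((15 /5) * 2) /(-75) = 317 /150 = 2.11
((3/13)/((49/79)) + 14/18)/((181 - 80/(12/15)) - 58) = 6592/131859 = 0.05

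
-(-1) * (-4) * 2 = -8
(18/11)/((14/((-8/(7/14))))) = -144/77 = -1.87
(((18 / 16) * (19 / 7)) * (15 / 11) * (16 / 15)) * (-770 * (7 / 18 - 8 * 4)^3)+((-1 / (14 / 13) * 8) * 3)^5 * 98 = -23931414854159 / 55566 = -430684498.69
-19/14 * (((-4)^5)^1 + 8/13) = 126388/91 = 1388.88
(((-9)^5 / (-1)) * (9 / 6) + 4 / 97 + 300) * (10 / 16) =86207335 / 1552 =55545.96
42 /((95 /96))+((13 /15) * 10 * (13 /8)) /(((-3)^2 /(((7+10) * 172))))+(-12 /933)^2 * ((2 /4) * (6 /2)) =4617.96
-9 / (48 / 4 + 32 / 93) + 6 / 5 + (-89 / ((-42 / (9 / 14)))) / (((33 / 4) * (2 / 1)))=244621 / 441980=0.55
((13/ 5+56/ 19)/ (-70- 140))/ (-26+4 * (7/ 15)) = 527/ 481460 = 0.00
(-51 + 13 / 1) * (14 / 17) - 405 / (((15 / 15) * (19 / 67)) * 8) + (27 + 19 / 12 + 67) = -885515 / 7752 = -114.23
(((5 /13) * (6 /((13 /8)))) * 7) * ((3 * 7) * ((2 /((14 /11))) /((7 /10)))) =468.64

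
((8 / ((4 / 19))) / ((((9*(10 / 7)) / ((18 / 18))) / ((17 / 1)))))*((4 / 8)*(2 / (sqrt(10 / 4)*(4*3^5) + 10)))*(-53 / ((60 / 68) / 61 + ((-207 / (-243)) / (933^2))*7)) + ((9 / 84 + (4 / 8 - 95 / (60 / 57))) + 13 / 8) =-78858044643446901*sqrt(10) / 2082658636559300 - 508727959148729787 / 5831444182366040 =-206.98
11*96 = 1056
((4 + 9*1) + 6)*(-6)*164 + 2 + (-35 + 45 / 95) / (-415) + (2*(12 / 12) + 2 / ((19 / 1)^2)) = -2800328686 / 149815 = -18691.91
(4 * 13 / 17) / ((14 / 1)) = 26 / 119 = 0.22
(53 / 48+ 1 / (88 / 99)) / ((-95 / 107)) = -11449 / 4560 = -2.51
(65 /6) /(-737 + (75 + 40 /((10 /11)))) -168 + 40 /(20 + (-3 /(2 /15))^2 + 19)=-452729783 /2695716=-167.94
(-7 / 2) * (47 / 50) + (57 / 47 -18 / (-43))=-335209 / 202100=-1.66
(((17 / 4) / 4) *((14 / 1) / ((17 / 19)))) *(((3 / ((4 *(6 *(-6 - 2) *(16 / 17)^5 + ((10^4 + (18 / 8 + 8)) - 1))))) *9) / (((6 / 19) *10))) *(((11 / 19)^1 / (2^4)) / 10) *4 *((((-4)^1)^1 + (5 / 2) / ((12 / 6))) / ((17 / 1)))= -0.00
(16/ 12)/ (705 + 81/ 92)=368/ 194823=0.00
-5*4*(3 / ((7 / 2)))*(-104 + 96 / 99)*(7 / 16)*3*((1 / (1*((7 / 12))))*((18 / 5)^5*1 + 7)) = 4679212464 / 1925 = 2430759.72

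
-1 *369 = -369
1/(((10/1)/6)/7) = 21/5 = 4.20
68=68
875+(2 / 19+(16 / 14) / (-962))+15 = 56942628 / 63973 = 890.10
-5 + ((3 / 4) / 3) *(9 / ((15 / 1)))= -97 / 20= -4.85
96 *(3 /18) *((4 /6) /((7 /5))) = 160 /21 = 7.62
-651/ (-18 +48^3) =-217/ 36858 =-0.01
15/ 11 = 1.36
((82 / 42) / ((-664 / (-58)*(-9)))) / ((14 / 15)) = -5945 / 292824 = -0.02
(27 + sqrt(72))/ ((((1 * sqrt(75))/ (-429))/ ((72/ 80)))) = -34749 * sqrt(3)/ 50- 3861 * sqrt(6)/ 25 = -1582.04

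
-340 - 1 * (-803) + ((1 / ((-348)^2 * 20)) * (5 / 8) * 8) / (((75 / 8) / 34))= 1051334117 / 2270700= 463.00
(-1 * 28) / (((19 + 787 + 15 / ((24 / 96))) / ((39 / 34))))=-273 / 7361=-0.04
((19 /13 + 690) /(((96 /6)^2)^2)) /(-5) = -0.00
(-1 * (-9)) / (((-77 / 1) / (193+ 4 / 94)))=-81657 / 3619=-22.56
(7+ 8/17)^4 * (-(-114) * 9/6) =44484733611/83521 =532617.35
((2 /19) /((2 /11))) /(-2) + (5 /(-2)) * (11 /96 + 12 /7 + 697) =-44620627 /25536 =-1747.36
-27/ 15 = -9/ 5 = -1.80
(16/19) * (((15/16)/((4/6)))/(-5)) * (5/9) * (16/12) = -10/57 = -0.18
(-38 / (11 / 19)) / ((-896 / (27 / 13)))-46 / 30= -1327267 / 960960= -1.38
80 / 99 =0.81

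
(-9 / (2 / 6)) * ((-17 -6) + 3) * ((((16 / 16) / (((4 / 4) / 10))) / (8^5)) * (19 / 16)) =12825 / 65536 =0.20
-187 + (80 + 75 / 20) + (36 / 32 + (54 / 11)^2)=-75529 / 968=-78.03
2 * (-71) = -142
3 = 3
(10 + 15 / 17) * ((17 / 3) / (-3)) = -185 / 9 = -20.56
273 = 273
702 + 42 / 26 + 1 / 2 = 18307 / 26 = 704.12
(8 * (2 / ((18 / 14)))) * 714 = 26656 / 3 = 8885.33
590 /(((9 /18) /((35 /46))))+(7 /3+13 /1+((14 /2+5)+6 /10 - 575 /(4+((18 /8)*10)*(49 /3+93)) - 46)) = 747667513 /850080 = 879.53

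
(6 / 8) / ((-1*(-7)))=3 / 28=0.11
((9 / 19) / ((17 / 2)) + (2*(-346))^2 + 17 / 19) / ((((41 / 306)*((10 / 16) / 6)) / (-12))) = -1603653593472 / 3895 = -411721076.63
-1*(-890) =890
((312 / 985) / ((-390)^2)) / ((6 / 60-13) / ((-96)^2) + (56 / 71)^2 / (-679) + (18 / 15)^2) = 2002849792 / 1382683207415965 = 0.00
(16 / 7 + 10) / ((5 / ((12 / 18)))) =172 / 105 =1.64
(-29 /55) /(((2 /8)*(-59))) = 116 /3245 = 0.04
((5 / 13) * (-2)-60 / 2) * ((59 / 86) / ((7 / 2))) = -6.03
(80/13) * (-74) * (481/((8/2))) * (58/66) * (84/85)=-8893024/187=-47556.28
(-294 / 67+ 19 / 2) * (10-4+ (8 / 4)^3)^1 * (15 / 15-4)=-14385 / 67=-214.70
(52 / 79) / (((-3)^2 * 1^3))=52 / 711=0.07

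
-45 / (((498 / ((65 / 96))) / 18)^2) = -190125 / 7054336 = -0.03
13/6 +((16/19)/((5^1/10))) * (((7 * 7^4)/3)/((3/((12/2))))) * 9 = 19361911/114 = 169841.32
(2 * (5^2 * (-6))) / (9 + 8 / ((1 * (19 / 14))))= -5700 / 283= -20.14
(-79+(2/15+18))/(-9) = 913/135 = 6.76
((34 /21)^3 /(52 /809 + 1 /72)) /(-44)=-1.23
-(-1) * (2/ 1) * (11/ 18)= 11/ 9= 1.22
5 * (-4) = -20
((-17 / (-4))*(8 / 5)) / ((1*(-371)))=-0.02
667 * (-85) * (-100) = 5669500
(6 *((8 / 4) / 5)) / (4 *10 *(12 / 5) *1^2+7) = 12 / 515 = 0.02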